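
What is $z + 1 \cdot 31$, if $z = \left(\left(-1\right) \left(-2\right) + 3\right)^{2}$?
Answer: $56$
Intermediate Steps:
$z = 25$ ($z = \left(2 + 3\right)^{2} = 5^{2} = 25$)
$z + 1 \cdot 31 = 25 + 1 \cdot 31 = 25 + 31 = 56$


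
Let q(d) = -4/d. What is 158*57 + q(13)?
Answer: 117074/13 ≈ 9005.7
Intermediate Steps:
158*57 + q(13) = 158*57 - 4/13 = 9006 - 4*1/13 = 9006 - 4/13 = 117074/13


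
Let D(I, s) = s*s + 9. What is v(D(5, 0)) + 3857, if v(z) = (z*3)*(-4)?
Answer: 3749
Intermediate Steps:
D(I, s) = 9 + s² (D(I, s) = s² + 9 = 9 + s²)
v(z) = -12*z (v(z) = (3*z)*(-4) = -12*z)
v(D(5, 0)) + 3857 = -12*(9 + 0²) + 3857 = -12*(9 + 0) + 3857 = -12*9 + 3857 = -108 + 3857 = 3749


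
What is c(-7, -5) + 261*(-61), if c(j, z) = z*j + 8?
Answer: -15878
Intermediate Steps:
c(j, z) = 8 + j*z (c(j, z) = j*z + 8 = 8 + j*z)
c(-7, -5) + 261*(-61) = (8 - 7*(-5)) + 261*(-61) = (8 + 35) - 15921 = 43 - 15921 = -15878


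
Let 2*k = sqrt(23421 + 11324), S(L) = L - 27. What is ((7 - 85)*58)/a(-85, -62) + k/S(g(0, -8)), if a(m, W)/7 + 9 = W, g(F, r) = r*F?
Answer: 4524/497 - sqrt(34745)/54 ≈ 5.6508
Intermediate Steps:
g(F, r) = F*r
S(L) = -27 + L
a(m, W) = -63 + 7*W
k = sqrt(34745)/2 (k = sqrt(23421 + 11324)/2 = sqrt(34745)/2 ≈ 93.200)
((7 - 85)*58)/a(-85, -62) + k/S(g(0, -8)) = ((7 - 85)*58)/(-63 + 7*(-62)) + (sqrt(34745)/2)/(-27 + 0*(-8)) = (-78*58)/(-63 - 434) + (sqrt(34745)/2)/(-27 + 0) = -4524/(-497) + (sqrt(34745)/2)/(-27) = -4524*(-1/497) + (sqrt(34745)/2)*(-1/27) = 4524/497 - sqrt(34745)/54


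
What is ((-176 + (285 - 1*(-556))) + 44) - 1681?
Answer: -972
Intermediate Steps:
((-176 + (285 - 1*(-556))) + 44) - 1681 = ((-176 + (285 + 556)) + 44) - 1681 = ((-176 + 841) + 44) - 1681 = (665 + 44) - 1681 = 709 - 1681 = -972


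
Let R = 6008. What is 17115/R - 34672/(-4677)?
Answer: 288356231/28099416 ≈ 10.262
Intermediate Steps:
17115/R - 34672/(-4677) = 17115/6008 - 34672/(-4677) = 17115*(1/6008) - 34672*(-1/4677) = 17115/6008 + 34672/4677 = 288356231/28099416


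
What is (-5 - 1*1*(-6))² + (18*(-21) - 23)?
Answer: -400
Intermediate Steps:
(-5 - 1*1*(-6))² + (18*(-21) - 23) = (-5 - 1*(-6))² + (-378 - 23) = (-5 + 6)² - 401 = 1² - 401 = 1 - 401 = -400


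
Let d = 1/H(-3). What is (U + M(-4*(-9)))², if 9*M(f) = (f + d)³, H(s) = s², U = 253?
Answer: 1295140318611364/43046721 ≈ 3.0087e+7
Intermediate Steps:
d = ⅑ (d = 1/((-3)²) = 1/9 = ⅑ ≈ 0.11111)
M(f) = (⅑ + f)³/9 (M(f) = (f + ⅑)³/9 = (⅑ + f)³/9)
(U + M(-4*(-9)))² = (253 + (1 + 9*(-4*(-9)))³/6561)² = (253 + (1 + 9*36)³/6561)² = (253 + (1 + 324)³/6561)² = (253 + (1/6561)*325³)² = (253 + (1/6561)*34328125)² = (253 + 34328125/6561)² = (35988058/6561)² = 1295140318611364/43046721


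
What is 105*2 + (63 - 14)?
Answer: 259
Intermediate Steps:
105*2 + (63 - 14) = 210 + 49 = 259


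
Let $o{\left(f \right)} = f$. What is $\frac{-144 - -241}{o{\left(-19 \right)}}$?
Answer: $- \frac{97}{19} \approx -5.1053$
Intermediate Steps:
$\frac{-144 - -241}{o{\left(-19 \right)}} = \frac{-144 - -241}{-19} = \left(-144 + 241\right) \left(- \frac{1}{19}\right) = 97 \left(- \frac{1}{19}\right) = - \frac{97}{19}$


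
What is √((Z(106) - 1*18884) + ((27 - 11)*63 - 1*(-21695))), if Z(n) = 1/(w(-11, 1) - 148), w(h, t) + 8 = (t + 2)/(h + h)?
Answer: √45061164705/3435 ≈ 61.798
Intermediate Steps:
w(h, t) = -8 + (2 + t)/(2*h) (w(h, t) = -8 + (t + 2)/(h + h) = -8 + (2 + t)/((2*h)) = -8 + (2 + t)*(1/(2*h)) = -8 + (2 + t)/(2*h))
Z(n) = -22/3435 (Z(n) = 1/((½)*(2 + 1 - 16*(-11))/(-11) - 148) = 1/((½)*(-1/11)*(2 + 1 + 176) - 148) = 1/((½)*(-1/11)*179 - 148) = 1/(-179/22 - 148) = 1/(-3435/22) = -22/3435)
√((Z(106) - 1*18884) + ((27 - 11)*63 - 1*(-21695))) = √((-22/3435 - 1*18884) + ((27 - 11)*63 - 1*(-21695))) = √((-22/3435 - 18884) + (16*63 + 21695)) = √(-64866562/3435 + (1008 + 21695)) = √(-64866562/3435 + 22703) = √(13118243/3435) = √45061164705/3435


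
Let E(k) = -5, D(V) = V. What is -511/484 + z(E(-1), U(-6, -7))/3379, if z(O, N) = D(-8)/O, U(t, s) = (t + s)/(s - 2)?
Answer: -8629473/8177180 ≈ -1.0553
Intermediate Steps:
U(t, s) = (s + t)/(-2 + s)
z(O, N) = -8/O
-511/484 + z(E(-1), U(-6, -7))/3379 = -511/484 - 8/(-5)/3379 = -511*1/484 - 8*(-⅕)*(1/3379) = -511/484 + (8/5)*(1/3379) = -511/484 + 8/16895 = -8629473/8177180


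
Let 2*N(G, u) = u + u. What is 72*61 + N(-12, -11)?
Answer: 4381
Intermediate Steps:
N(G, u) = u (N(G, u) = (u + u)/2 = (2*u)/2 = u)
72*61 + N(-12, -11) = 72*61 - 11 = 4392 - 11 = 4381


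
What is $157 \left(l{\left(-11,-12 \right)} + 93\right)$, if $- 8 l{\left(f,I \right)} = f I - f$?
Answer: $\frac{94357}{8} \approx 11795.0$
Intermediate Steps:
$l{\left(f,I \right)} = \frac{f}{8} - \frac{I f}{8}$ ($l{\left(f,I \right)} = - \frac{f I - f}{8} = - \frac{I f - f}{8} = - \frac{- f + I f}{8} = \frac{f}{8} - \frac{I f}{8}$)
$157 \left(l{\left(-11,-12 \right)} + 93\right) = 157 \left(\frac{1}{8} \left(-11\right) \left(1 - -12\right) + 93\right) = 157 \left(\frac{1}{8} \left(-11\right) \left(1 + 12\right) + 93\right) = 157 \left(\frac{1}{8} \left(-11\right) 13 + 93\right) = 157 \left(- \frac{143}{8} + 93\right) = 157 \cdot \frac{601}{8} = \frac{94357}{8}$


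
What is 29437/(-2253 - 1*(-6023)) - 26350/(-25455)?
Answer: 169731667/19193070 ≈ 8.8434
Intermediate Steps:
29437/(-2253 - 1*(-6023)) - 26350/(-25455) = 29437/(-2253 + 6023) - 26350*(-1/25455) = 29437/3770 + 5270/5091 = 169731667/19193070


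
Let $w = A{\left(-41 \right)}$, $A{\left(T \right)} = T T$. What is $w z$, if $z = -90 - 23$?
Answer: $-189953$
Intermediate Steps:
$A{\left(T \right)} = T^{2}$
$w = 1681$ ($w = \left(-41\right)^{2} = 1681$)
$z = -113$ ($z = -90 - 23 = -113$)
$w z = 1681 \left(-113\right) = -189953$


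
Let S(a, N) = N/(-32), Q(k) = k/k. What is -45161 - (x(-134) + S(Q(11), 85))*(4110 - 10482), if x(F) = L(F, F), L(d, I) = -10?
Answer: -1006453/8 ≈ -1.2581e+5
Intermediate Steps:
Q(k) = 1
S(a, N) = -N/32 (S(a, N) = N*(-1/32) = -N/32)
x(F) = -10
-45161 - (x(-134) + S(Q(11), 85))*(4110 - 10482) = -45161 - (-10 - 1/32*85)*(4110 - 10482) = -45161 - (-10 - 85/32)*(-6372) = -45161 - (-405)*(-6372)/32 = -45161 - 1*645165/8 = -45161 - 645165/8 = -1006453/8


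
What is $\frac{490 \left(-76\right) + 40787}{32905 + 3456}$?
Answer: $\frac{3547}{36361} \approx 0.09755$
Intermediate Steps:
$\frac{490 \left(-76\right) + 40787}{32905 + 3456} = \frac{-37240 + 40787}{36361} = 3547 \cdot \frac{1}{36361} = \frac{3547}{36361}$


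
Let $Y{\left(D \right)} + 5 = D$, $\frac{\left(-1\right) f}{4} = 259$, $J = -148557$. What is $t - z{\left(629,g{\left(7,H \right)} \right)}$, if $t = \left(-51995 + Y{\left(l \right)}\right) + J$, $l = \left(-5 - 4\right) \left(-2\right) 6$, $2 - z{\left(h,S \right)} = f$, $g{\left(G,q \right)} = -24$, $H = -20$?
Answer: $-201487$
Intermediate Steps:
$f = -1036$ ($f = \left(-4\right) 259 = -1036$)
$z{\left(h,S \right)} = 1038$ ($z{\left(h,S \right)} = 2 - -1036 = 2 + 1036 = 1038$)
$l = 108$ ($l = \left(-9\right) \left(-2\right) 6 = 18 \cdot 6 = 108$)
$Y{\left(D \right)} = -5 + D$
$t = -200449$ ($t = \left(-51995 + \left(-5 + 108\right)\right) - 148557 = \left(-51995 + 103\right) - 148557 = -51892 - 148557 = -200449$)
$t - z{\left(629,g{\left(7,H \right)} \right)} = -200449 - 1038 = -201487$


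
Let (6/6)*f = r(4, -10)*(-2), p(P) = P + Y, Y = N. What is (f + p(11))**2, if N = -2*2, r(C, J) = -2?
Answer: 121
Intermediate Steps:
N = -4
Y = -4
p(P) = -4 + P (p(P) = P - 4 = -4 + P)
f = 4 (f = -2*(-2) = 4)
(f + p(11))**2 = (4 + (-4 + 11))**2 = (4 + 7)**2 = 11**2 = 121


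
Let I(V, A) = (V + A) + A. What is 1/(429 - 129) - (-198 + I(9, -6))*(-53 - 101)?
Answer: -9286199/300 ≈ -30954.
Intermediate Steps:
I(V, A) = V + 2*A (I(V, A) = (A + V) + A = V + 2*A)
1/(429 - 129) - (-198 + I(9, -6))*(-53 - 101) = 1/(429 - 129) - (-198 + (9 + 2*(-6)))*(-53 - 101) = 1/300 - (-198 + (9 - 12))*(-154) = 1/300 - (-198 - 3)*(-154) = 1/300 - (-201)*(-154) = 1/300 - 1*30954 = 1/300 - 30954 = -9286199/300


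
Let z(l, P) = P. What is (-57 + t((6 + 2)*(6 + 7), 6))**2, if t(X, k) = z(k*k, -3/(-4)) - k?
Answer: 62001/16 ≈ 3875.1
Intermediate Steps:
t(X, k) = 3/4 - k (t(X, k) = -3/(-4) - k = -3*(-1/4) - k = 3/4 - k)
(-57 + t((6 + 2)*(6 + 7), 6))**2 = (-57 + (3/4 - 1*6))**2 = (-57 + (3/4 - 6))**2 = (-57 - 21/4)**2 = (-249/4)**2 = 62001/16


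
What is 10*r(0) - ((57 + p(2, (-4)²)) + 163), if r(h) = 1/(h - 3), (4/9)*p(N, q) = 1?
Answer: -2707/12 ≈ -225.58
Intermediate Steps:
p(N, q) = 9/4 (p(N, q) = (9/4)*1 = 9/4)
r(h) = 1/(-3 + h)
10*r(0) - ((57 + p(2, (-4)²)) + 163) = 10/(-3 + 0) - ((57 + 9/4) + 163) = 10/(-3) - (237/4 + 163) = 10*(-⅓) - 1*889/4 = -10/3 - 889/4 = -2707/12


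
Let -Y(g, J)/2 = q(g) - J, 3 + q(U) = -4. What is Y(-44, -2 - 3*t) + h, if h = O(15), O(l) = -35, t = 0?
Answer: -25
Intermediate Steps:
q(U) = -7 (q(U) = -3 - 4 = -7)
Y(g, J) = 14 + 2*J (Y(g, J) = -2*(-7 - J) = 14 + 2*J)
h = -35
Y(-44, -2 - 3*t) + h = (14 + 2*(-2 - 3*0)) - 35 = (14 + 2*(-2 + 0)) - 35 = (14 + 2*(-2)) - 35 = (14 - 4) - 35 = 10 - 35 = -25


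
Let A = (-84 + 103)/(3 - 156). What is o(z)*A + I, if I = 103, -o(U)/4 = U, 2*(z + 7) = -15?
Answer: 14657/153 ≈ 95.797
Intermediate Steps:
z = -29/2 (z = -7 + (1/2)*(-15) = -7 - 15/2 = -29/2 ≈ -14.500)
o(U) = -4*U
A = -19/153 (A = 19/(-153) = 19*(-1/153) = -19/153 ≈ -0.12418)
o(z)*A + I = -4*(-29/2)*(-19/153) + 103 = 58*(-19/153) + 103 = -1102/153 + 103 = 14657/153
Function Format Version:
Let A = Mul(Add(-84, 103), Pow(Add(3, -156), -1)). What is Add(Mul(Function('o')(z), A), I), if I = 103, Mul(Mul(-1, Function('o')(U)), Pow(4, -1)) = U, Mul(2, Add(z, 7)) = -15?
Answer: Rational(14657, 153) ≈ 95.797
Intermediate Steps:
z = Rational(-29, 2) (z = Add(-7, Mul(Rational(1, 2), -15)) = Add(-7, Rational(-15, 2)) = Rational(-29, 2) ≈ -14.500)
Function('o')(U) = Mul(-4, U)
A = Rational(-19, 153) (A = Mul(19, Pow(-153, -1)) = Mul(19, Rational(-1, 153)) = Rational(-19, 153) ≈ -0.12418)
Add(Mul(Function('o')(z), A), I) = Add(Mul(Mul(-4, Rational(-29, 2)), Rational(-19, 153)), 103) = Add(Mul(58, Rational(-19, 153)), 103) = Add(Rational(-1102, 153), 103) = Rational(14657, 153)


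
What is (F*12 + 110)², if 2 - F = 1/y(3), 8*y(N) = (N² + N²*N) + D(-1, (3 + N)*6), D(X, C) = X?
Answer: 21104836/1225 ≈ 17228.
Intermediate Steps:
y(N) = -⅛ + N²/8 + N³/8 (y(N) = ((N² + N²*N) - 1)/8 = ((N² + N³) - 1)/8 = (-1 + N² + N³)/8 = -⅛ + N²/8 + N³/8)
F = 62/35 (F = 2 - 1/(-⅛ + (⅛)*3² + (⅛)*3³) = 2 - 1/(-⅛ + (⅛)*9 + (⅛)*27) = 2 - 1/(-⅛ + 9/8 + 27/8) = 2 - 1/35/8 = 2 - 1*8/35 = 2 - 8/35 = 62/35 ≈ 1.7714)
(F*12 + 110)² = ((62/35)*12 + 110)² = (744/35 + 110)² = (4594/35)² = 21104836/1225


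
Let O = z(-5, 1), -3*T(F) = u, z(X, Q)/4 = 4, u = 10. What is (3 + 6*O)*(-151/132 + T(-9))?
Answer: -1773/4 ≈ -443.25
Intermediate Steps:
z(X, Q) = 16 (z(X, Q) = 4*4 = 16)
T(F) = -10/3 (T(F) = -1/3*10 = -10/3)
O = 16
(3 + 6*O)*(-151/132 + T(-9)) = (3 + 6*16)*(-151/132 - 10/3) = (3 + 96)*(-151*1/132 - 10/3) = 99*(-151/132 - 10/3) = 99*(-197/44) = -1773/4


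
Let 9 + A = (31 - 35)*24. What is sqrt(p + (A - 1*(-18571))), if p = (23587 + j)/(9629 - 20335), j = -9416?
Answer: 5*sqrt(84655692978)/10706 ≈ 135.88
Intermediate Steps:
p = -14171/10706 (p = (23587 - 9416)/(9629 - 20335) = 14171/(-10706) = 14171*(-1/10706) = -14171/10706 ≈ -1.3237)
A = -105 (A = -9 + (31 - 35)*24 = -9 - 4*24 = -9 - 96 = -105)
sqrt(p + (A - 1*(-18571))) = sqrt(-14171/10706 + (-105 - 1*(-18571))) = sqrt(-14171/10706 + (-105 + 18571)) = sqrt(-14171/10706 + 18466) = sqrt(197682825/10706) = 5*sqrt(84655692978)/10706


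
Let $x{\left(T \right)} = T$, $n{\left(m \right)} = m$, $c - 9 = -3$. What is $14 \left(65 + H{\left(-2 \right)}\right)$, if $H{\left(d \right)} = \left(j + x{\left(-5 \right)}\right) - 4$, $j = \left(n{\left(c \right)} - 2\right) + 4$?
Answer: $896$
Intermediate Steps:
$c = 6$ ($c = 9 - 3 = 6$)
$j = 8$ ($j = \left(6 - 2\right) + 4 = 4 + 4 = 8$)
$H{\left(d \right)} = -1$ ($H{\left(d \right)} = \left(8 - 5\right) - 4 = 3 - 4 = -1$)
$14 \left(65 + H{\left(-2 \right)}\right) = 14 \left(65 - 1\right) = 14 \cdot 64 = 896$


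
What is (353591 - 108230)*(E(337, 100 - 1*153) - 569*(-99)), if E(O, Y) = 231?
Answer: 13878108882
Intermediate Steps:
(353591 - 108230)*(E(337, 100 - 1*153) - 569*(-99)) = (353591 - 108230)*(231 - 569*(-99)) = 245361*(231 + 56331) = 245361*56562 = 13878108882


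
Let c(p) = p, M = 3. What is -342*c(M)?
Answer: -1026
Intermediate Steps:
-342*c(M) = -342*3 = -1026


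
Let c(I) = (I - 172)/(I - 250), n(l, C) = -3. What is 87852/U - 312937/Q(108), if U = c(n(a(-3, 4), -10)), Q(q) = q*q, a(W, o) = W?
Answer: 259195785209/2041200 ≈ 1.2698e+5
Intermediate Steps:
c(I) = (-172 + I)/(-250 + I)
Q(q) = q²
U = 175/253 (U = (-172 - 3)/(-250 - 3) = -175/(-253) = -1/253*(-175) = 175/253 ≈ 0.69170)
87852/U - 312937/Q(108) = 87852/(175/253) - 312937/(108²) = 87852*(253/175) - 312937/11664 = 22226556/175 - 312937*1/11664 = 22226556/175 - 312937/11664 = 259195785209/2041200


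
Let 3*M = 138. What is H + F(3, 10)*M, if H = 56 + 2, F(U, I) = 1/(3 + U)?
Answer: 197/3 ≈ 65.667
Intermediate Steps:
M = 46 (M = (1/3)*138 = 46)
H = 58
H + F(3, 10)*M = 58 + 46/(3 + 3) = 58 + 46/6 = 58 + (1/6)*46 = 58 + 23/3 = 197/3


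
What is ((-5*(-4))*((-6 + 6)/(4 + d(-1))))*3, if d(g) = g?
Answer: 0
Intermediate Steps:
((-5*(-4))*((-6 + 6)/(4 + d(-1))))*3 = ((-5*(-4))*((-6 + 6)/(4 - 1)))*3 = (20*(0/3))*3 = (20*(0*(⅓)))*3 = (20*0)*3 = 0*3 = 0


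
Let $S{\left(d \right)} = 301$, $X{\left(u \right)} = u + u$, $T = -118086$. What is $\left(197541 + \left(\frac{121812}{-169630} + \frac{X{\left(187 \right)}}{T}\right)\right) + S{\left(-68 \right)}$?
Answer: $\frac{990736111313527}{5007732045} \approx 1.9784 \cdot 10^{5}$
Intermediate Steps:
$X{\left(u \right)} = 2 u$
$\left(197541 + \left(\frac{121812}{-169630} + \frac{X{\left(187 \right)}}{T}\right)\right) + S{\left(-68 \right)} = \left(197541 + \left(\frac{121812}{-169630} + \frac{2 \cdot 187}{-118086}\right)\right) + 301 = \left(197541 + \left(121812 \left(- \frac{1}{169630}\right) + 374 \left(- \frac{1}{118086}\right)\right)\right) + 301 = \left(197541 - \frac{3611933363}{5007732045}\right) + 301 = \frac{989228783967982}{5007732045} + 301 = \frac{990736111313527}{5007732045}$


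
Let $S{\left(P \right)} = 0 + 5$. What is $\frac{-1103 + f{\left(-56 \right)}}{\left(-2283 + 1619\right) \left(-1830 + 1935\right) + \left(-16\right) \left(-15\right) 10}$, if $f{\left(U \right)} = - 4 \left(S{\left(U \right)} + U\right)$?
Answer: $\frac{899}{67320} \approx 0.013354$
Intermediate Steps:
$S{\left(P \right)} = 5$
$f{\left(U \right)} = -20 - 4 U$ ($f{\left(U \right)} = - 4 \left(5 + U\right) = -20 - 4 U$)
$\frac{-1103 + f{\left(-56 \right)}}{\left(-2283 + 1619\right) \left(-1830 + 1935\right) + \left(-16\right) \left(-15\right) 10} = \frac{-1103 - -204}{\left(-2283 + 1619\right) \left(-1830 + 1935\right) + \left(-16\right) \left(-15\right) 10} = \frac{-1103 + \left(-20 + 224\right)}{\left(-664\right) 105 + 240 \cdot 10} = \frac{-1103 + 204}{-69720 + 2400} = - \frac{899}{-67320} = \left(-899\right) \left(- \frac{1}{67320}\right) = \frac{899}{67320}$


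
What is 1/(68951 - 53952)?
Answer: 1/14999 ≈ 6.6671e-5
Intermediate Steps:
1/(68951 - 53952) = 1/14999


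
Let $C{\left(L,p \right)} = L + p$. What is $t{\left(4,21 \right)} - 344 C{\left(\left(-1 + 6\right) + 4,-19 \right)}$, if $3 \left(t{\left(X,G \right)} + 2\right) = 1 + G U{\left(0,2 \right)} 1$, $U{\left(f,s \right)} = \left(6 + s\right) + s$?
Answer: $\frac{10525}{3} \approx 3508.3$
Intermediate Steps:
$U{\left(f,s \right)} = 6 + 2 s$
$t{\left(X,G \right)} = - \frac{5}{3} + \frac{10 G}{3}$ ($t{\left(X,G \right)} = -2 + \frac{1 + G \left(6 + 2 \cdot 2\right) 1}{3} = -2 + \frac{1 + G \left(6 + 4\right) 1}{3} = -2 + \frac{1 + G 10 \cdot 1}{3} = -2 + \frac{1 + 10 G 1}{3} = -2 + \frac{1 + 10 G}{3} = -2 + \left(\frac{1}{3} + \frac{10 G}{3}\right) = - \frac{5}{3} + \frac{10 G}{3}$)
$t{\left(4,21 \right)} - 344 C{\left(\left(-1 + 6\right) + 4,-19 \right)} = \left(- \frac{5}{3} + \frac{10}{3} \cdot 21\right) - 344 \left(\left(\left(-1 + 6\right) + 4\right) - 19\right) = \left(- \frac{5}{3} + 70\right) - 344 \left(\left(5 + 4\right) - 19\right) = \frac{205}{3} - 344 \left(9 - 19\right) = \frac{205}{3} - -3440 = \frac{205}{3} + 3440 = \frac{10525}{3}$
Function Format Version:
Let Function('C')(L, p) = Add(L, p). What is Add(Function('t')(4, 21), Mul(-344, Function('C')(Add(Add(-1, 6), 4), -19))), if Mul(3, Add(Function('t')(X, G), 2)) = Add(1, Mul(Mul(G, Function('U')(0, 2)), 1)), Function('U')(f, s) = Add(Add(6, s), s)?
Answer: Rational(10525, 3) ≈ 3508.3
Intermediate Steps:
Function('U')(f, s) = Add(6, Mul(2, s))
Function('t')(X, G) = Add(Rational(-5, 3), Mul(Rational(10, 3), G)) (Function('t')(X, G) = Add(-2, Mul(Rational(1, 3), Add(1, Mul(Mul(G, Add(6, Mul(2, 2))), 1)))) = Add(-2, Mul(Rational(1, 3), Add(1, Mul(Mul(G, Add(6, 4)), 1)))) = Add(-2, Mul(Rational(1, 3), Add(1, Mul(Mul(G, 10), 1)))) = Add(-2, Mul(Rational(1, 3), Add(1, Mul(Mul(10, G), 1)))) = Add(-2, Mul(Rational(1, 3), Add(1, Mul(10, G)))) = Add(-2, Add(Rational(1, 3), Mul(Rational(10, 3), G))) = Add(Rational(-5, 3), Mul(Rational(10, 3), G)))
Add(Function('t')(4, 21), Mul(-344, Function('C')(Add(Add(-1, 6), 4), -19))) = Add(Add(Rational(-5, 3), Mul(Rational(10, 3), 21)), Mul(-344, Add(Add(Add(-1, 6), 4), -19))) = Add(Add(Rational(-5, 3), 70), Mul(-344, Add(Add(5, 4), -19))) = Add(Rational(205, 3), Mul(-344, Add(9, -19))) = Add(Rational(205, 3), Mul(-344, -10)) = Add(Rational(205, 3), 3440) = Rational(10525, 3)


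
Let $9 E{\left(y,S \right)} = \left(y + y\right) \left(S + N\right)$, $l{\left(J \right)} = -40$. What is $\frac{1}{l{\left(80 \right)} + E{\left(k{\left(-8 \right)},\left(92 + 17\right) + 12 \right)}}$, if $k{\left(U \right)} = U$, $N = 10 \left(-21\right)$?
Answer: $\frac{9}{1064} \approx 0.0084586$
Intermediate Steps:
$N = -210$
$E{\left(y,S \right)} = \frac{2 y \left(-210 + S\right)}{9}$ ($E{\left(y,S \right)} = \frac{\left(y + y\right) \left(S - 210\right)}{9} = \frac{2 y \left(-210 + S\right)}{9}$)
$\frac{1}{l{\left(80 \right)} + E{\left(k{\left(-8 \right)},\left(92 + 17\right) + 12 \right)}} = \frac{1}{-40 + \frac{2}{9} \left(-8\right) \left(-210 + \left(\left(92 + 17\right) + 12\right)\right)} = \frac{1}{-40 + \frac{2}{9} \left(-8\right) \left(-210 + \left(109 + 12\right)\right)} = \frac{1}{-40 + \frac{2}{9} \left(-8\right) \left(-210 + 121\right)} = \frac{1}{-40 + \frac{2}{9} \left(-8\right) \left(-89\right)} = \frac{1}{-40 + \frac{1424}{9}} = \frac{1}{\frac{1064}{9}} = \frac{9}{1064}$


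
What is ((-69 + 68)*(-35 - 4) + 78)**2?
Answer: 13689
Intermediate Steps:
((-69 + 68)*(-35 - 4) + 78)**2 = (-1*(-39) + 78)**2 = (39 + 78)**2 = 117**2 = 13689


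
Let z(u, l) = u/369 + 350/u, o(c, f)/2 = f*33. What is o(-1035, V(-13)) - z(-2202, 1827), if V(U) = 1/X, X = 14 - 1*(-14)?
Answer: 5361395/631974 ≈ 8.4836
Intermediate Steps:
X = 28 (X = 14 + 14 = 28)
V(U) = 1/28
o(c, f) = 66*f (o(c, f) = 2*(f*33) = 2*(33*f) = 66*f)
z(u, l) = 350/u + u/369 (z(u, l) = u*(1/369) + 350/u = u/369 + 350/u = 350/u + u/369)
o(-1035, V(-13)) - z(-2202, 1827) = 66*(1/28) - (350/(-2202) + (1/369)*(-2202)) = 33/14 - (350*(-1/2202) - 734/123) = 33/14 - (-175/1101 - 734/123) = 33/14 - 1*(-276553/45141) = 33/14 + 276553/45141 = 5361395/631974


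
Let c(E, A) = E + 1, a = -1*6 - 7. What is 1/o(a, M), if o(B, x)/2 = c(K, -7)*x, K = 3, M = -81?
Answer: -1/648 ≈ -0.0015432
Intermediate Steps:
a = -13 (a = -6 - 7 = -13)
c(E, A) = 1 + E
o(B, x) = 8*x (o(B, x) = 2*((1 + 3)*x) = 2*(4*x) = 8*x)
1/o(a, M) = 1/(8*(-81)) = 1/(-648) = -1/648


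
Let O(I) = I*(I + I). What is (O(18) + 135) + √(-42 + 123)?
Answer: 792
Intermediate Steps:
O(I) = 2*I² (O(I) = I*(2*I) = 2*I²)
(O(18) + 135) + √(-42 + 123) = (2*18² + 135) + √(-42 + 123) = (2*324 + 135) + √81 = (648 + 135) + 9 = 783 + 9 = 792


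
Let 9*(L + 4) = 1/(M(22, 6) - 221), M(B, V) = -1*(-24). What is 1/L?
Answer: -1773/7093 ≈ -0.24996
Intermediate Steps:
M(B, V) = 24
L = -7093/1773 (L = -4 + 1/(9*(24 - 221)) = -4 + (⅑)/(-197) = -4 + (⅑)*(-1/197) = -4 - 1/1773 = -7093/1773 ≈ -4.0006)
1/L = 1/(-7093/1773) = -1773/7093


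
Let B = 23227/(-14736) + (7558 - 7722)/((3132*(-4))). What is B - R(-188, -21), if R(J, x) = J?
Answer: 717054149/3846096 ≈ 186.44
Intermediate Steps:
B = -6011899/3846096 (B = 23227*(-1/14736) - 164/(-12528) = -23227/14736 - 164*(-1/12528) = -23227/14736 + 41/3132 = -6011899/3846096 ≈ -1.5631)
B - R(-188, -21) = -6011899/3846096 - 1*(-188) = -6011899/3846096 + 188 = 717054149/3846096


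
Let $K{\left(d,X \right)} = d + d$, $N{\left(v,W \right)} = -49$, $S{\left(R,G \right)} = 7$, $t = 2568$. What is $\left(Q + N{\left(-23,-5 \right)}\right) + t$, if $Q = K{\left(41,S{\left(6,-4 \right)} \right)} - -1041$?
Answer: $3642$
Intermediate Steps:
$K{\left(d,X \right)} = 2 d$
$Q = 1123$ ($Q = 2 \cdot 41 - -1041 = 82 + 1041 = 1123$)
$\left(Q + N{\left(-23,-5 \right)}\right) + t = \left(1123 - 49\right) + 2568 = 1074 + 2568 = 3642$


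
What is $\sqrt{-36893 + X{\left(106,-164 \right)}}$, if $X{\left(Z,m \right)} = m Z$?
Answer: $i \sqrt{54277} \approx 232.97 i$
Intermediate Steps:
$X{\left(Z,m \right)} = Z m$
$\sqrt{-36893 + X{\left(106,-164 \right)}} = \sqrt{-36893 + 106 \left(-164\right)} = \sqrt{-36893 - 17384} = \sqrt{-54277} = i \sqrt{54277}$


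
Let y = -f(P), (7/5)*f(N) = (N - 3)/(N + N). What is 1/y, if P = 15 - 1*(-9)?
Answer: -16/5 ≈ -3.2000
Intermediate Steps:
P = 24 (P = 15 + 9 = 24)
f(N) = 5*(-3 + N)/(14*N) (f(N) = 5*((N - 3)/(N + N))/7 = 5*((-3 + N)/((2*N)))/7 = 5*((-3 + N)*(1/(2*N)))/7 = 5*((-3 + N)/(2*N))/7 = 5*(-3 + N)/(14*N))
y = -5/16 (y = -5*(-3 + 24)/(14*24) = -5*21/(14*24) = -1*5/16 = -5/16 ≈ -0.31250)
1/y = 1/(-5/16) = -16/5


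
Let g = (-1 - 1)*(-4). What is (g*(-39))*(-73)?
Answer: 22776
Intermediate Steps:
g = 8 (g = -2*(-4) = 8)
(g*(-39))*(-73) = (8*(-39))*(-73) = -312*(-73) = 22776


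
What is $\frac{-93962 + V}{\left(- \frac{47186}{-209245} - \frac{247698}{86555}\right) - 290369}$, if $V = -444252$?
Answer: $\frac{1949540384311730}{1051795812258711} \approx 1.8535$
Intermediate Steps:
$\frac{-93962 + V}{\left(- \frac{47186}{-209245} - \frac{247698}{86555}\right) - 290369} = \frac{-93962 - 444252}{\left(- \frac{47186}{-209245} - \frac{247698}{86555}\right) - 290369} = - \frac{538214}{\left(\left(-47186\right) \left(- \frac{1}{209245}\right) - \frac{247698}{86555}\right) - 290369} = - \frac{538214}{\left(\frac{47186}{209245} - \frac{247698}{86555}\right) - 290369} = - \frac{538214}{- \frac{9549076756}{3622240195} - 290369} = - \frac{538214}{- \frac{1051795812258711}{3622240195}} = \left(-538214\right) \left(- \frac{3622240195}{1051795812258711}\right) = \frac{1949540384311730}{1051795812258711}$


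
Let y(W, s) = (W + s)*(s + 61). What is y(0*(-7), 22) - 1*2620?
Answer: -794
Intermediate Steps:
y(W, s) = (61 + s)*(W + s) (y(W, s) = (W + s)*(61 + s) = (61 + s)*(W + s))
y(0*(-7), 22) - 1*2620 = (22**2 + 61*(0*(-7)) + 61*22 + (0*(-7))*22) - 1*2620 = (484 + 61*0 + 1342 + 0*22) - 2620 = (484 + 0 + 1342 + 0) - 2620 = 1826 - 2620 = -794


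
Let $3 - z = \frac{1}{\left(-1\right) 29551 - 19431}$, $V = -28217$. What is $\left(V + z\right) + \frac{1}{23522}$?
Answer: $- \frac{427722235852}{15159929} \approx -28214.0$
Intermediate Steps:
$z = \frac{146947}{48982}$ ($z = 3 - \frac{1}{\left(-1\right) 29551 - 19431} = 3 - \frac{1}{-29551 - 19431} = 3 - \frac{1}{-48982} = 3 - - \frac{1}{48982} = 3 + \frac{1}{48982} = \frac{146947}{48982} \approx 3.0$)
$\left(V + z\right) + \frac{1}{23522} = \left(-28217 + \frac{146947}{48982}\right) + \frac{1}{23522} = - \frac{1381978147}{48982} + \frac{1}{23522} = - \frac{427722235852}{15159929}$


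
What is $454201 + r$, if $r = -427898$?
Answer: $26303$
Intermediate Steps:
$454201 + r = 454201 - 427898 = 26303$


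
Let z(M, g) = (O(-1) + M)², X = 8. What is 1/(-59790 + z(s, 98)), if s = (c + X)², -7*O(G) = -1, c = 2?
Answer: -49/2438309 ≈ -2.0096e-5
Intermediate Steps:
O(G) = ⅐ (O(G) = -⅐*(-1) = ⅐)
s = 100 (s = (2 + 8)² = 10² = 100)
z(M, g) = (⅐ + M)²
1/(-59790 + z(s, 98)) = 1/(-59790 + (1 + 7*100)²/49) = 1/(-59790 + (1 + 700)²/49) = 1/(-59790 + (1/49)*701²) = 1/(-59790 + (1/49)*491401) = 1/(-59790 + 491401/49) = 1/(-2438309/49) = -49/2438309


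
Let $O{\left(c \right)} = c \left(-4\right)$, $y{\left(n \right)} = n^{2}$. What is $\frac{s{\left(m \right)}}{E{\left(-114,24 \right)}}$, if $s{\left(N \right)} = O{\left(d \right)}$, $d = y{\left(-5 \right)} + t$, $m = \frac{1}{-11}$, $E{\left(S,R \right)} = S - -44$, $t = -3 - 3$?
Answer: $\frac{38}{35} \approx 1.0857$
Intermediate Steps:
$t = -6$ ($t = -3 - 3 = -6$)
$E{\left(S,R \right)} = 44 + S$ ($E{\left(S,R \right)} = S + 44 = 44 + S$)
$m = - \frac{1}{11} \approx -0.090909$
$d = 19$ ($d = \left(-5\right)^{2} - 6 = 25 - 6 = 19$)
$O{\left(c \right)} = - 4 c$
$s{\left(N \right)} = -76$ ($s{\left(N \right)} = \left(-4\right) 19 = -76$)
$\frac{s{\left(m \right)}}{E{\left(-114,24 \right)}} = - \frac{76}{44 - 114} = - \frac{76}{-70} = \left(-76\right) \left(- \frac{1}{70}\right) = \frac{38}{35}$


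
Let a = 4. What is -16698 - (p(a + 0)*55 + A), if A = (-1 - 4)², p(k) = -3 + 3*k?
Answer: -17218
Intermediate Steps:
A = 25 (A = (-5)² = 25)
-16698 - (p(a + 0)*55 + A) = -16698 - ((-3 + 3*(4 + 0))*55 + 25) = -16698 - ((-3 + 3*4)*55 + 25) = -16698 - ((-3 + 12)*55 + 25) = -16698 - (9*55 + 25) = -16698 - (495 + 25) = -16698 - 1*520 = -16698 - 520 = -17218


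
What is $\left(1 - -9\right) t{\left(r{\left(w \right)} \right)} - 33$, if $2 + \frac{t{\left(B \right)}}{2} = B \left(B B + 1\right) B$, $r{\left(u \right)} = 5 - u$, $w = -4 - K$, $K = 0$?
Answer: $132767$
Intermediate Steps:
$w = -4$ ($w = -4 - 0 = -4 + 0 = -4$)
$t{\left(B \right)} = -4 + 2 B^{2} \left(1 + B^{2}\right)$ ($t{\left(B \right)} = -4 + 2 B \left(B B + 1\right) B = -4 + 2 B \left(B^{2} + 1\right) B = -4 + 2 B \left(1 + B^{2}\right) B = -4 + 2 B B \left(1 + B^{2}\right) = -4 + 2 B^{2} \left(1 + B^{2}\right)$)
$\left(1 - -9\right) t{\left(r{\left(w \right)} \right)} - 33 = \left(1 - -9\right) \left(-4 + 2 \left(5 - -4\right)^{2} + 2 \left(5 - -4\right)^{4}\right) - 33 = \left(1 + 9\right) \left(-4 + 2 \left(5 + 4\right)^{2} + 2 \left(5 + 4\right)^{4}\right) - 33 = 10 \left(-4 + 2 \cdot 9^{2} + 2 \cdot 9^{4}\right) - 33 = 10 \left(-4 + 2 \cdot 81 + 2 \cdot 6561\right) - 33 = 10 \left(-4 + 162 + 13122\right) - 33 = 10 \cdot 13280 - 33 = 132800 - 33 = 132767$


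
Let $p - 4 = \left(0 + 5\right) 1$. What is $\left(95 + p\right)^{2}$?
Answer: $10816$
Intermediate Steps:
$p = 9$ ($p = 4 + \left(0 + 5\right) 1 = 4 + 5 \cdot 1 = 4 + 5 = 9$)
$\left(95 + p\right)^{2} = \left(95 + 9\right)^{2} = 104^{2} = 10816$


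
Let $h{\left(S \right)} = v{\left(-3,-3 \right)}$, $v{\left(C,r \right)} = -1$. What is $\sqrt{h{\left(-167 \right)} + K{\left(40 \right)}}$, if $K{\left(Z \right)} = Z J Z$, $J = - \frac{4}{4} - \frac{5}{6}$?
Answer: $\frac{i \sqrt{26409}}{3} \approx 54.169 i$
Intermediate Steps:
$J = - \frac{11}{6}$ ($J = \left(-4\right) \frac{1}{4} - \frac{5}{6} = -1 - \frac{5}{6} = - \frac{11}{6} \approx -1.8333$)
$h{\left(S \right)} = -1$
$K{\left(Z \right)} = - \frac{11 Z^{2}}{6}$ ($K{\left(Z \right)} = Z \left(- \frac{11}{6}\right) Z = - \frac{11 Z}{6} Z = - \frac{11 Z^{2}}{6}$)
$\sqrt{h{\left(-167 \right)} + K{\left(40 \right)}} = \sqrt{-1 - \frac{11 \cdot 40^{2}}{6}} = \sqrt{-1 - \frac{8800}{3}} = \sqrt{- \frac{8803}{3}} = \frac{i \sqrt{26409}}{3}$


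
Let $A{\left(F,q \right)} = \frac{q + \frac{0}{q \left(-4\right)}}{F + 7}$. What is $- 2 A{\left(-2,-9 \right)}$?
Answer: $\frac{18}{5} \approx 3.6$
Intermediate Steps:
$A{\left(F,q \right)} = \frac{q}{7 + F}$ ($A{\left(F,q \right)} = \frac{q + \frac{0}{\left(-4\right) q}}{7 + F} = \frac{q + 0 \left(- \frac{1}{4 q}\right)}{7 + F} = \frac{q + 0}{7 + F} = \frac{q}{7 + F}$)
$- 2 A{\left(-2,-9 \right)} = - 2 \left(- \frac{9}{7 - 2}\right) = - 2 \left(- \frac{9}{5}\right) = - 2 \left(\left(-9\right) \frac{1}{5}\right) = \left(-2\right) \left(- \frac{9}{5}\right) = \frac{18}{5}$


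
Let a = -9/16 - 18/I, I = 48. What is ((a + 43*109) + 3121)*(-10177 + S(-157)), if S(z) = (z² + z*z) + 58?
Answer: 4893966427/16 ≈ 3.0587e+8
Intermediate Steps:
a = -15/16 (a = -9/16 - 18/48 = -9*1/16 - 18*1/48 = -9/16 - 3/8 = -15/16 ≈ -0.93750)
S(z) = 58 + 2*z² (S(z) = (z² + z²) + 58 = 2*z² + 58 = 58 + 2*z²)
((a + 43*109) + 3121)*(-10177 + S(-157)) = ((-15/16 + 43*109) + 3121)*(-10177 + (58 + 2*(-157)²)) = ((-15/16 + 4687) + 3121)*(-10177 + (58 + 2*24649)) = (74977/16 + 3121)*(-10177 + (58 + 49298)) = 124913*(-10177 + 49356)/16 = (124913/16)*39179 = 4893966427/16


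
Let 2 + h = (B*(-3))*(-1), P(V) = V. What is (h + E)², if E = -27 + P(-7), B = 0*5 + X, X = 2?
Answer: 900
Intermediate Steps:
B = 2 (B = 0*5 + 2 = 0 + 2 = 2)
E = -34 (E = -27 - 7 = -34)
h = 4 (h = -2 + (2*(-3))*(-1) = -2 - 6*(-1) = -2 + 6 = 4)
(h + E)² = (4 - 34)² = (-30)² = 900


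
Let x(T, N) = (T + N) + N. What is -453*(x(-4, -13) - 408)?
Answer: 198414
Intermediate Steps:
x(T, N) = T + 2*N (x(T, N) = (N + T) + N = T + 2*N)
-453*(x(-4, -13) - 408) = -453*((-4 + 2*(-13)) - 408) = -453*((-4 - 26) - 408) = -453*(-30 - 408) = -453*(-438) = 198414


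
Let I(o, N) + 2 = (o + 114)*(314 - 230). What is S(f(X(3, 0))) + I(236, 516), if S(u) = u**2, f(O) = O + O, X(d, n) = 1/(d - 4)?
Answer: 29402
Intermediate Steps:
X(d, n) = 1/(-4 + d)
f(O) = 2*O
I(o, N) = 9574 + 84*o (I(o, N) = -2 + (o + 114)*(314 - 230) = -2 + (114 + o)*84 = -2 + (9576 + 84*o) = 9574 + 84*o)
S(f(X(3, 0))) + I(236, 516) = (2/(-4 + 3))**2 + (9574 + 84*236) = (2/(-1))**2 + (9574 + 19824) = (2*(-1))**2 + 29398 = (-2)**2 + 29398 = 4 + 29398 = 29402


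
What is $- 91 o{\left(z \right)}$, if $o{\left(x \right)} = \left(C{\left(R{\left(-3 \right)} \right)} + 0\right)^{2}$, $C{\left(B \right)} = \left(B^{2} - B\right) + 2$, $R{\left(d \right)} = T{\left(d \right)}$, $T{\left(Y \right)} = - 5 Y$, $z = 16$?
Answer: $-4089904$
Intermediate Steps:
$R{\left(d \right)} = - 5 d$
$C{\left(B \right)} = 2 + B^{2} - B$
$o{\left(x \right)} = 44944$ ($o{\left(x \right)} = \left(\left(2 + \left(\left(-5\right) \left(-3\right)\right)^{2} - \left(-5\right) \left(-3\right)\right) + 0\right)^{2} = \left(\left(2 + 15^{2} - 15\right) + 0\right)^{2} = \left(\left(2 + 225 - 15\right) + 0\right)^{2} = \left(212 + 0\right)^{2} = 212^{2} = 44944$)
$- 91 o{\left(z \right)} = \left(-91\right) 44944 = -4089904$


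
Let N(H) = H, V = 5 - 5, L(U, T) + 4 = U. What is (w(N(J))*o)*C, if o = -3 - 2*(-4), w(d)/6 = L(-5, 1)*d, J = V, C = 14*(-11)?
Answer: 0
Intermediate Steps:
L(U, T) = -4 + U
C = -154
V = 0
J = 0
w(d) = -54*d (w(d) = 6*((-4 - 5)*d) = 6*(-9*d) = -54*d)
o = 5 (o = -3 + 8 = 5)
(w(N(J))*o)*C = (-54*0*5)*(-154) = (0*5)*(-154) = 0*(-154) = 0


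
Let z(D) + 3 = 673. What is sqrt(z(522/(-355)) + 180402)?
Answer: 4*sqrt(11317) ≈ 425.53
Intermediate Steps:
z(D) = 670 (z(D) = -3 + 673 = 670)
sqrt(z(522/(-355)) + 180402) = sqrt(670 + 180402) = sqrt(181072) = 4*sqrt(11317)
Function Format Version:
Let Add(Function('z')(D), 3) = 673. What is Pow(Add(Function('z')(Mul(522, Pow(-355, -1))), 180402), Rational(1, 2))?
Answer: Mul(4, Pow(11317, Rational(1, 2))) ≈ 425.53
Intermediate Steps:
Function('z')(D) = 670 (Function('z')(D) = Add(-3, 673) = 670)
Pow(Add(Function('z')(Mul(522, Pow(-355, -1))), 180402), Rational(1, 2)) = Pow(Add(670, 180402), Rational(1, 2)) = Pow(181072, Rational(1, 2)) = Mul(4, Pow(11317, Rational(1, 2)))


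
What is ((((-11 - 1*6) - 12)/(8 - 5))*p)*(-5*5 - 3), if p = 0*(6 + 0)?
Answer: 0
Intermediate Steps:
p = 0 (p = 0*6 = 0)
((((-11 - 1*6) - 12)/(8 - 5))*p)*(-5*5 - 3) = ((((-11 - 1*6) - 12)/(8 - 5))*0)*(-5*5 - 3) = ((((-11 - 6) - 12)/3)*0)*(-25 - 3) = (((-17 - 12)*(⅓))*0)*(-28) = (-29*⅓*0)*(-28) = -29/3*0*(-28) = 0*(-28) = 0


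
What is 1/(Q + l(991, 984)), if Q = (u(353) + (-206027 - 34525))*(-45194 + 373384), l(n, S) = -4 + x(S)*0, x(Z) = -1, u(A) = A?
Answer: -1/78830909814 ≈ -1.2685e-11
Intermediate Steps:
l(n, S) = -4 (l(n, S) = -4 - 1*0 = -4 + 0 = -4)
Q = -78830909810 (Q = (353 + (-206027 - 34525))*(-45194 + 373384) = (353 - 240552)*328190 = -240199*328190 = -78830909810)
1/(Q + l(991, 984)) = 1/(-78830909810 - 4) = 1/(-78830909814) = -1/78830909814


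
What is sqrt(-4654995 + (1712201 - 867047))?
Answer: I*sqrt(3809841) ≈ 1951.9*I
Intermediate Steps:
sqrt(-4654995 + (1712201 - 867047)) = sqrt(-4654995 + 845154) = sqrt(-3809841) = I*sqrt(3809841)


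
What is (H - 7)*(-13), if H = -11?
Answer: 234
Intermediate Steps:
(H - 7)*(-13) = (-11 - 7)*(-13) = -18*(-13) = 234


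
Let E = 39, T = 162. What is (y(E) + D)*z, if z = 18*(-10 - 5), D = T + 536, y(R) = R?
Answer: -198990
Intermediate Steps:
D = 698 (D = 162 + 536 = 698)
z = -270 (z = 18*(-15) = -270)
(y(E) + D)*z = (39 + 698)*(-270) = 737*(-270) = -198990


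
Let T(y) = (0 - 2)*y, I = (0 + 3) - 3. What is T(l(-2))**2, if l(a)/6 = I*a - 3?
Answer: 1296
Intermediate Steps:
I = 0 (I = 3 - 3 = 0)
l(a) = -18 (l(a) = 6*(0*a - 3) = 6*(0 - 3) = 6*(-3) = -18)
T(y) = -2*y
T(l(-2))**2 = (-2*(-18))**2 = 36**2 = 1296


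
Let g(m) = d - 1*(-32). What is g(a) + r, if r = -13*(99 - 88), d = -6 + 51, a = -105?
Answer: -66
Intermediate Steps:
d = 45
g(m) = 77 (g(m) = 45 - 1*(-32) = 45 + 32 = 77)
r = -143 (r = -13*11 = -143)
g(a) + r = 77 - 143 = -66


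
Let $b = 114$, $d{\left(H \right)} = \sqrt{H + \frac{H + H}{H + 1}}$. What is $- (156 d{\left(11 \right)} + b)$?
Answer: $-114 - 26 \sqrt{462} \approx -672.85$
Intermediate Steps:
$d{\left(H \right)} = \sqrt{H + \frac{2 H}{1 + H}}$
$- (156 d{\left(11 \right)} + b) = - (156 \sqrt{\frac{11 \left(3 + 11\right)}{1 + 11}} + 114) = - (156 \sqrt{11 \cdot \frac{1}{12} \cdot 14} + 114) = - (156 \sqrt{\frac{77}{6}} + 114) = - (156 \frac{\sqrt{462}}{6} + 114) = - (26 \sqrt{462} + 114) = - (114 + 26 \sqrt{462}) = -114 - 26 \sqrt{462}$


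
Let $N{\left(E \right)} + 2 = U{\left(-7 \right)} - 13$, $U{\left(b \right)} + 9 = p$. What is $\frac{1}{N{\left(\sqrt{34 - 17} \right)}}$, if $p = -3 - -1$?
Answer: $- \frac{1}{26} \approx -0.038462$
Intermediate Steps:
$p = -2$ ($p = -3 + 1 = -2$)
$U{\left(b \right)} = -11$ ($U{\left(b \right)} = -9 - 2 = -11$)
$N{\left(E \right)} = -26$ ($N{\left(E \right)} = -2 - 24 = -26$)
$\frac{1}{N{\left(\sqrt{34 - 17} \right)}} = \frac{1}{-26} = - \frac{1}{26}$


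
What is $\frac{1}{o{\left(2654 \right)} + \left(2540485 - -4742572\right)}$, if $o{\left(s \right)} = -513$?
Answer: $\frac{1}{7282544} \approx 1.3731 \cdot 10^{-7}$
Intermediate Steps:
$\frac{1}{o{\left(2654 \right)} + \left(2540485 - -4742572\right)} = \frac{1}{-513 + \left(2540485 - -4742572\right)} = \frac{1}{-513 + \left(2540485 + 4742572\right)} = \frac{1}{-513 + 7283057} = \frac{1}{7282544}$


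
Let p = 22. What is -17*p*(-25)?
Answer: 9350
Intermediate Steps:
-17*p*(-25) = -17*22*(-25) = -374*(-25) = 9350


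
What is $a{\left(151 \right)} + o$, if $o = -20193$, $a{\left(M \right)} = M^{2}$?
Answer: $2608$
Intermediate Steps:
$a{\left(151 \right)} + o = 151^{2} - 20193 = 22801 - 20193 = 2608$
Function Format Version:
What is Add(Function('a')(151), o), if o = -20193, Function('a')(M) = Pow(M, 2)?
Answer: 2608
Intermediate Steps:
Add(Function('a')(151), o) = Add(Pow(151, 2), -20193) = Add(22801, -20193) = 2608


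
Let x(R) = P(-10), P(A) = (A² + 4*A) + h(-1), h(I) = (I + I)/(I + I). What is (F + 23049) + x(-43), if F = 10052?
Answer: 33162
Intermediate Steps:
h(I) = 1 (h(I) = (2*I)/((2*I)) = (2*I)*(1/(2*I)) = 1)
P(A) = 1 + A² + 4*A (P(A) = (A² + 4*A) + 1 = 1 + A² + 4*A)
x(R) = 61 (x(R) = 1 + (-10)² + 4*(-10) = 1 + 100 - 40 = 61)
(F + 23049) + x(-43) = (10052 + 23049) + 61 = 33101 + 61 = 33162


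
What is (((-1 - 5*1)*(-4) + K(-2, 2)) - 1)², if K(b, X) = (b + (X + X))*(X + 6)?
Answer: 1521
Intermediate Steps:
K(b, X) = (6 + X)*(b + 2*X) (K(b, X) = (b + 2*X)*(6 + X) = (6 + X)*(b + 2*X))
(((-1 - 5*1)*(-4) + K(-2, 2)) - 1)² = (((-1 - 5*1)*(-4) + (2*2² + 6*(-2) + 12*2 + 2*(-2))) - 1)² = (((-1 - 5)*(-4) + (2*4 - 12 + 24 - 4)) - 1)² = ((-6*(-4) + (8 - 12 + 24 - 4)) - 1)² = ((24 + 16) - 1)² = (40 - 1)² = 39² = 1521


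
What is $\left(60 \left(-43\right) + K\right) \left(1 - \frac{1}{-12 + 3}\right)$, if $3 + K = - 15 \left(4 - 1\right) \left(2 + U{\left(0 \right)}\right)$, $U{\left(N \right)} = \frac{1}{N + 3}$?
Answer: $- \frac{8960}{3} \approx -2986.7$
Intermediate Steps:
$U{\left(N \right)} = \frac{1}{3 + N}$
$K = -108$ ($K = -3 - 15 \left(4 - 1\right) \left(2 + \frac{1}{3 + 0}\right) = -3 - 15 \cdot 3 \left(2 + \frac{1}{3}\right) = -3 - 15 \cdot 3 \cdot \frac{7}{3} = -3 - 105 = -108$)
$\left(60 \left(-43\right) + K\right) \left(1 - \frac{1}{-12 + 3}\right) = \left(60 \left(-43\right) - 108\right) \left(1 - \frac{1}{-12 + 3}\right) = \left(-2580 - 108\right) \left(1 - \frac{1}{-9}\right) = - 2688 \left(1 - - \frac{1}{9}\right) = - 2688 \left(1 + \frac{1}{9}\right) = \left(-2688\right) \frac{10}{9} = - \frac{8960}{3}$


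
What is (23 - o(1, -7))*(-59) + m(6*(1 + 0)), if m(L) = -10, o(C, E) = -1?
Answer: -1426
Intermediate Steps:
(23 - o(1, -7))*(-59) + m(6*(1 + 0)) = (23 - 1*(-1))*(-59) - 10 = (23 + 1)*(-59) - 10 = 24*(-59) - 10 = -1416 - 10 = -1426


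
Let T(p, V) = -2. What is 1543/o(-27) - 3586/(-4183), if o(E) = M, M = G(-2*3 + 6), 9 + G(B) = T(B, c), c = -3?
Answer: -6414923/46013 ≈ -139.42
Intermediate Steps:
G(B) = -11 (G(B) = -9 - 2 = -11)
M = -11
o(E) = -11
1543/o(-27) - 3586/(-4183) = 1543/(-11) - 3586/(-4183) = 1543*(-1/11) - 3586*(-1/4183) = -1543/11 + 3586/4183 = -6414923/46013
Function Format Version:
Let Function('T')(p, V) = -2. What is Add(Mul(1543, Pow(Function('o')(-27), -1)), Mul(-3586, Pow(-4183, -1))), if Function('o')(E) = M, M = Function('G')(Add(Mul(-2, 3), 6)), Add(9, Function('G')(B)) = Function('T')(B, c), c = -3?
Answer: Rational(-6414923, 46013) ≈ -139.42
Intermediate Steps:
Function('G')(B) = -11 (Function('G')(B) = Add(-9, -2) = -11)
M = -11
Function('o')(E) = -11
Add(Mul(1543, Pow(Function('o')(-27), -1)), Mul(-3586, Pow(-4183, -1))) = Add(Mul(1543, Pow(-11, -1)), Mul(-3586, Pow(-4183, -1))) = Add(Mul(1543, Rational(-1, 11)), Mul(-3586, Rational(-1, 4183))) = Add(Rational(-1543, 11), Rational(3586, 4183)) = Rational(-6414923, 46013)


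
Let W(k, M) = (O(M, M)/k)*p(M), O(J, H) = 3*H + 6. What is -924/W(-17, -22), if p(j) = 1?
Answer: -1309/5 ≈ -261.80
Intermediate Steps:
O(J, H) = 6 + 3*H
W(k, M) = (6 + 3*M)/k (W(k, M) = ((6 + 3*M)/k)*1 = (6 + 3*M)/k)
-924/W(-17, -22) = -924*(-17/(3*(2 - 22))) = -924/(3*(-1/17)*(-20)) = -924/60/17 = -924*17/60 = -1309/5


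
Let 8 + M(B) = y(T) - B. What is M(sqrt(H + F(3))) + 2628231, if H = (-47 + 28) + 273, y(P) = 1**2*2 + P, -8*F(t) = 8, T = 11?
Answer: 2628236 - sqrt(253) ≈ 2.6282e+6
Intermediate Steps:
F(t) = -1 (F(t) = -1/8*8 = -1)
y(P) = 2 + P (y(P) = 1*2 + P = 2 + P)
H = 254 (H = -19 + 273 = 254)
M(B) = 5 - B (M(B) = -8 + ((2 + 11) - B) = -8 + (13 - B) = 5 - B)
M(sqrt(H + F(3))) + 2628231 = (5 - sqrt(254 - 1)) + 2628231 = (5 - sqrt(253)) + 2628231 = 2628236 - sqrt(253)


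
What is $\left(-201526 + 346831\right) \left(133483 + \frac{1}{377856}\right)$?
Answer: $\frac{814311055289105}{41984} \approx 1.9396 \cdot 10^{10}$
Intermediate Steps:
$\left(-201526 + 346831\right) \left(133483 + \frac{1}{377856}\right) = 145305 \left(133483 + \frac{1}{377856}\right) = 145305 \cdot \frac{50437352449}{377856} = \frac{814311055289105}{41984}$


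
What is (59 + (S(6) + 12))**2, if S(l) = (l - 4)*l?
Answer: 6889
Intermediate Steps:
S(l) = l*(-4 + l) (S(l) = (-4 + l)*l = l*(-4 + l))
(59 + (S(6) + 12))**2 = (59 + (6*(-4 + 6) + 12))**2 = (59 + (6*2 + 12))**2 = (59 + (12 + 12))**2 = (59 + 24)**2 = 83**2 = 6889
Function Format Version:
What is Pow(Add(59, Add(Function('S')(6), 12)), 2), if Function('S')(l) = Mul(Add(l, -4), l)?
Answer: 6889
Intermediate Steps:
Function('S')(l) = Mul(l, Add(-4, l)) (Function('S')(l) = Mul(Add(-4, l), l) = Mul(l, Add(-4, l)))
Pow(Add(59, Add(Function('S')(6), 12)), 2) = Pow(Add(59, Add(Mul(6, Add(-4, 6)), 12)), 2) = Pow(Add(59, Add(Mul(6, 2), 12)), 2) = Pow(Add(59, Add(12, 12)), 2) = Pow(Add(59, 24), 2) = Pow(83, 2) = 6889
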